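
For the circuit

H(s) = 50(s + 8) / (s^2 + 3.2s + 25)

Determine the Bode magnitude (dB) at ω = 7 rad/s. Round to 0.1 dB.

24.2 dB

At s = jω = j7:
zero (s+8): 8 + j7 → |·| = √(8²+7²) = √113 ≈ 10.63, ∠ = arctan(7/8) ≈ 41.19°
quadratic: (j7)² + 3.2·j7 + 25 = -24 + j22.4 → |·| ≈ 32.829, ∠ ≈ 136.97°
|H| = 50 · 10.63 / 32.829 ≈ 16.19
Gain = 20 log₁₀(16.19) ≈ 24.18 dB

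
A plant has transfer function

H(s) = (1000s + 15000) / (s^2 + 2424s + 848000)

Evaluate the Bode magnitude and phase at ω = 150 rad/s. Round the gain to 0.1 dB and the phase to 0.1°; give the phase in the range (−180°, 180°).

Substitute s = j150:
Numerator: 1000(j150) + 15000 = 15000 + j150000
Denominator: (j150)^2 + 2424(j150) + 848000 = 825500 + j363600
|N| = √(15000² + 150000²) ≈ 1.5075e+05, ∠N ≈ 84.29°
|D| = √(825500² + 363600²) ≈ 9.0203e+05, ∠D ≈ 23.77°
|H| = 1.5075e+05 / 9.0203e+05 ≈ 0.16712
Gain = 20 log₁₀(0.16712) ≈ -15.54 dB
∠H = 84.29° − 23.77° = 60.52°

-15.5 dB, 60.5°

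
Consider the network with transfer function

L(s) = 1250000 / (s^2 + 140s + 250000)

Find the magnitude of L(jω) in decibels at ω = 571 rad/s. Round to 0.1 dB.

At s = jω = j571:
quadratic: (j571)² + 140·j571 + 250000 = -76041 + j79940 → |·| ≈ 1.1033e+05, ∠ ≈ 133.57°
|L| = 1250000 / 1.1033e+05 ≈ 11.33
Gain = 20 log₁₀(11.33) ≈ 21.08 dB

21.1 dB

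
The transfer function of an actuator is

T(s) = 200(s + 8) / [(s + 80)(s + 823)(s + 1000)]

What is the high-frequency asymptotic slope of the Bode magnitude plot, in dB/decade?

-40 dB/decade

Each pole contributes −20 dB/decade at high frequency; each zero contributes +20 dB/decade.
Net: 1 zero(s) − 3 pole(s) → -40 dB/decade.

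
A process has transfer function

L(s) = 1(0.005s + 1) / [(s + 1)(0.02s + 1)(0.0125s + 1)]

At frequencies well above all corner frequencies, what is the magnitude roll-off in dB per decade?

Each pole contributes −20 dB/decade at high frequency; each zero contributes +20 dB/decade.
Net: 1 zero(s) − 3 pole(s) → -40 dB/decade.

-40 dB/decade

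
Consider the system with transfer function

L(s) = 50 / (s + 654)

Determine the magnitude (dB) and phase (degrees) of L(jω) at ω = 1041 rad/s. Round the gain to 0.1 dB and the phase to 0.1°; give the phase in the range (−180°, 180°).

-27.8 dB, -57.9°

At s = jω = j1041:
pole (s+654): 654 + j1041 → |·| = √(654²+1041²) = √1511397 ≈ 1229.4, ∠ = arctan(1041/654) ≈ 57.86°
|L| = 50 / 1229.4 ≈ 0.04067
Gain = 20 log₁₀(0.04067) ≈ -27.81 dB
∠L = 0.00° − 57.86° = -57.86°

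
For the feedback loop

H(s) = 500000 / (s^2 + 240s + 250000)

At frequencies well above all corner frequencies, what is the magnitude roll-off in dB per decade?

-40 dB/decade

Each pole contributes −20 dB/decade at high frequency; each zero contributes +20 dB/decade.
Net: 0 zero(s) − 2 pole(s) → -40 dB/decade.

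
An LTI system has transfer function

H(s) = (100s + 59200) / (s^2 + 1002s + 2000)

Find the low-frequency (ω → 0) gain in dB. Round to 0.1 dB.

H(0) = 59200 / 2000 = 29.6
20 log₁₀(29.6) ≈ 29.43 dB

29.4 dB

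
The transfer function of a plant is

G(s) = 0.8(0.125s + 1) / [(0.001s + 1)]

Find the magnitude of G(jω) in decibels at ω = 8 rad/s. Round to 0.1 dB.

1.1 dB

At ω = 8 rad/s:
zero (1 + j8·0.125) = 1 + j1 → |·| ≈ 1.4142, ∠ ≈ 45.00°
pole (1 + j8·0.001) = 1 + j0.008 → |·| ≈ 1, ∠ ≈ 0.46°
|G| = 0.8 · 1.4142 / (1) ≈ 1.1314
Gain = 20 log₁₀(1.1314) ≈ 1.07 dB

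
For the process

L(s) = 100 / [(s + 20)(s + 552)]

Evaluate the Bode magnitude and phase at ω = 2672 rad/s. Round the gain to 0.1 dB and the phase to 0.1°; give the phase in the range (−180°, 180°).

-97.3 dB, -167.9°

At s = jω = j2672:
pole (s+20): 20 + j2672 → |·| = √(20²+2672²) = √7139984 ≈ 2672.1, ∠ = arctan(2672/20) ≈ 89.57°
pole (s+552): 552 + j2672 → |·| = √(552²+2672²) = √7444288 ≈ 2728.4, ∠ = arctan(2672/552) ≈ 78.33°
|L| = 100 / 7.2906e+06 ≈ 1.3716e-05
Gain = 20 log₁₀(1.3716e-05) ≈ -97.26 dB
∠L = 0.00° − 167.90° = -167.90°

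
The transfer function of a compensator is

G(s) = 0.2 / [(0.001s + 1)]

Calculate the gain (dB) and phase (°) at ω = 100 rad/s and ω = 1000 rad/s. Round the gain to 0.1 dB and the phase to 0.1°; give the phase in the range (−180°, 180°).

At ω = 100 rad/s:
pole (1 + j100·0.001) = 1 + j0.1 → |·| ≈ 1.005, ∠ ≈ 5.71°
|G| = 0.2 · 1 / (1.005) ≈ 0.199
Gain = 20 log₁₀(0.199) ≈ -14.02 dB
∠G = (0°) − (5.71°) = -5.71°

At ω = 1000 rad/s:
pole (1 + j1000·0.001) = 1 + j1 → |·| ≈ 1.4142, ∠ ≈ 45.00°
|G| = 0.2 · 1 / (1.4142) ≈ 0.14142
Gain = 20 log₁₀(0.14142) ≈ -16.99 dB
∠G = (0°) − (45.00°) = -45.00°

ω = 100: -14.0 dB, -5.7°; ω = 1000: -17.0 dB, -45.0°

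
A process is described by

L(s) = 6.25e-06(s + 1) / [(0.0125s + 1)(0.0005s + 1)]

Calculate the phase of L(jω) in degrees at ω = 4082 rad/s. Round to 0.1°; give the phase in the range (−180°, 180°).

-62.8°

At ω = 4082 rad/s:
zero (1 + j4082·1) = 1 + j4082 → |·| ≈ 4082, ∠ ≈ 89.99°
pole (1 + j4082·0.0125) = 1 + j51.025 → |·| ≈ 51.035, ∠ ≈ 88.88°
pole (1 + j4082·0.0005) = 1 + j2.041 → |·| ≈ 2.2728, ∠ ≈ 63.90°
∠L = (89.99°) − (88.88° + 63.90°) = -62.79°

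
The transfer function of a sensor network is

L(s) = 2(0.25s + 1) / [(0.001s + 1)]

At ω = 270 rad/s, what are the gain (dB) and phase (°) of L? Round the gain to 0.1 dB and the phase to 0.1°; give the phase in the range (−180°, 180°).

At ω = 270 rad/s:
zero (1 + j270·0.25) = 1 + j67.5 → |·| ≈ 67.507, ∠ ≈ 89.15°
pole (1 + j270·0.001) = 1 + j0.27 → |·| ≈ 1.0358, ∠ ≈ 15.11°
|L| = 2 · 67.507 / (1.0358) ≈ 130.35
Gain = 20 log₁₀(130.35) ≈ 42.30 dB
∠L = (89.15°) − (15.11°) = 74.04°

42.3 dB, 74.0°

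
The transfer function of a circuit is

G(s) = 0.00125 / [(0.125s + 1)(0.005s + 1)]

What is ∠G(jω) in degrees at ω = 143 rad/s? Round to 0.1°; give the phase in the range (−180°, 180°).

-122.4°

At ω = 143 rad/s:
pole (1 + j143·0.125) = 1 + j17.875 → |·| ≈ 17.903, ∠ ≈ 86.80°
pole (1 + j143·0.005) = 1 + j0.715 → |·| ≈ 1.2293, ∠ ≈ 35.56°
∠G = (0°) − (86.80° + 35.56°) = -122.36°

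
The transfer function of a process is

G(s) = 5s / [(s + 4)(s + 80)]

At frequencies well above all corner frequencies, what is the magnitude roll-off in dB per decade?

-20 dB/decade

Each pole contributes −20 dB/decade at high frequency; each zero contributes +20 dB/decade.
Net: 1 zero(s) − 2 pole(s) → -20 dB/decade.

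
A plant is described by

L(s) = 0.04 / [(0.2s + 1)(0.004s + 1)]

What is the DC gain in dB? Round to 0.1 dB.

-28.0 dB

L(0) = 0.04 · 1 / 1 = 0.04
20 log₁₀(0.04) ≈ -27.96 dB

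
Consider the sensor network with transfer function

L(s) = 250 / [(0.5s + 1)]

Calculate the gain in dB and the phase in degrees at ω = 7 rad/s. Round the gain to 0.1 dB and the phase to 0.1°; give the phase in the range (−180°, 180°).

At ω = 7 rad/s:
pole (1 + j7·0.5) = 1 + j3.5 → |·| ≈ 3.6401, ∠ ≈ 74.05°
|L| = 250 · 1 / (3.6401) ≈ 68.679
Gain = 20 log₁₀(68.679) ≈ 36.74 dB
∠L = (0°) − (74.05°) = -74.05°

36.7 dB, -74.1°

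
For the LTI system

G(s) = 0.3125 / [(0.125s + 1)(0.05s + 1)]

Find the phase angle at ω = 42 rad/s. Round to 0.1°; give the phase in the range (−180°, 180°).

-143.8°

At ω = 42 rad/s:
pole (1 + j42·0.125) = 1 + j5.25 → |·| ≈ 5.3444, ∠ ≈ 79.22°
pole (1 + j42·0.05) = 1 + j2.1 → |·| ≈ 2.3259, ∠ ≈ 64.54°
∠G = (0°) − (79.22° + 64.54°) = -143.76°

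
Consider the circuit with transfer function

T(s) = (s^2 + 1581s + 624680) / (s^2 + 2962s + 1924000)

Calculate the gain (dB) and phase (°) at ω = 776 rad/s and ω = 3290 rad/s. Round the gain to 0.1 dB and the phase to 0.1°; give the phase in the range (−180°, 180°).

ω = 776: -6.7 dB, 28.9°; ω = 3290: -1.2 dB, 20.6°

Substitute s = j776:
Numerator: (j776)^2 + 1581(j776) + 624680 = 22504 + j1226856
Denominator: (j776)^2 + 2962(j776) + 1924000 = 1321824 + j2298512
|N| = √(22504² + 1226856²) ≈ 1.2271e+06, ∠N ≈ 88.95°
|D| = √(1321824² + 2298512²) ≈ 2.6515e+06, ∠D ≈ 60.10°
|T| = 1.2271e+06 / 2.6515e+06 ≈ 0.46279
Gain = 20 log₁₀(0.46279) ≈ -6.69 dB
∠T = 88.95° − 60.10° = 28.85°

Substitute s = j3290:
Numerator: (j3290)^2 + 1581(j3290) + 624680 = -10199420 + j5201490
Denominator: (j3290)^2 + 2962(j3290) + 1924000 = -8900100 + j9744980
|N| = √(10199420² + 5201490²) ≈ 1.1449e+07, ∠N ≈ 152.98°
|D| = √(8900100² + 9744980²) ≈ 1.3198e+07, ∠D ≈ 132.41°
|T| = 1.1449e+07 / 1.3198e+07 ≈ 0.86748
Gain = 20 log₁₀(0.86748) ≈ -1.23 dB
∠T = 152.98° − 132.41° = 20.57°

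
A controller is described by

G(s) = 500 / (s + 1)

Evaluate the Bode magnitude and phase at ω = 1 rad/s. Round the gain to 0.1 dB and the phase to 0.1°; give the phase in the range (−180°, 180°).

Substitute s = j1:
Numerator: 500 = 500 + j0
Denominator: (j1) + 1 = 1 + j1
|N| = √(500² + 0²) ≈ 500, ∠N ≈ 0.00°
|D| = √(1² + 1²) ≈ 1.4142, ∠D ≈ 45.00°
|G| = 500 / 1.4142 ≈ 353.56
Gain = 20 log₁₀(353.56) ≈ 50.97 dB
∠G = 0.00° − 45.00° = -45.00°

51.0 dB, -45.0°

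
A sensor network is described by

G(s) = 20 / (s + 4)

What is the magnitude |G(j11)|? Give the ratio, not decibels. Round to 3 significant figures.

At s = jω = j11:
pole (s+4): 4 + j11 → |·| = √(4²+11²) = √137 ≈ 11.705, ∠ = arctan(11/4) ≈ 70.02°
|G| = 20 / 11.705 ≈ 1.7087

1.71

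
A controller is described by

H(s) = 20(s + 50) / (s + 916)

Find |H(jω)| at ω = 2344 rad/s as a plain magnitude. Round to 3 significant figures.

At s = jω = j2344:
zero (s+50): 50 + j2344 → |·| = √(50²+2344²) = √5496836 ≈ 2344.5, ∠ = arctan(2344/50) ≈ 88.78°
pole (s+916): 916 + j2344 → |·| = √(916²+2344²) = √6333392 ≈ 2516.6, ∠ = arctan(2344/916) ≈ 68.66°
|H| = 20 · 2344.5 / 2516.6 ≈ 18.632

18.6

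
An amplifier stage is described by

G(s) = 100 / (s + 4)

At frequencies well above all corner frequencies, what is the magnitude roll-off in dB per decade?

Each pole contributes −20 dB/decade at high frequency; each zero contributes +20 dB/decade.
Net: 0 zero(s) − 1 pole(s) → -20 dB/decade.

-20 dB/decade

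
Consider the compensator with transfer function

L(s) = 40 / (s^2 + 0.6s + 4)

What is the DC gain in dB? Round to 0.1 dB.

20.0 dB

L(0) = 40 / 4 = 10
20 log₁₀(10) ≈ 20.00 dB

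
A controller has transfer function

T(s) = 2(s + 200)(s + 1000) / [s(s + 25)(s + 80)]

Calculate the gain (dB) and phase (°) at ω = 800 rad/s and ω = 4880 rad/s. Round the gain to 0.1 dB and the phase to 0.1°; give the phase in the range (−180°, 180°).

ω = 800: -47.7 dB, -147.9°; ω = 4880: -67.6 dB, -102.7°

At s = jω = j800:
zero (s+200): 200 + j800 → |·| = √(200²+800²) = √680000 ≈ 824.62, ∠ = arctan(800/200) ≈ 75.96°
zero (s+1000): 1000 + j800 → |·| = √(1000²+800²) = √1640000 ≈ 1280.6, ∠ = arctan(800/1000) ≈ 38.66°
pole (s+25): 25 + j800 → |·| = √(25²+800²) = √640625 ≈ 800.39, ∠ = arctan(800/25) ≈ 88.21°
pole (s+80): 80 + j800 → |·| = √(80²+800²) = √646400 ≈ 803.99, ∠ = arctan(800/80) ≈ 84.29°
pole at origin: |s| = 800, ∠ = 90.00° (in denominator)
|T| = 2 · 1.056e+06 / 5.148e+08 ≈ 0.0041026
Gain = 20 log₁₀(0.0041026) ≈ -47.74 dB
∠T = 114.62° − 262.50° = -147.88°

At s = jω = j4880:
zero (s+200): 200 + j4880 → |·| = √(200²+4880²) = √23854400 ≈ 4884.1, ∠ = arctan(4880/200) ≈ 87.65°
zero (s+1000): 1000 + j4880 → |·| = √(1000²+4880²) = √24814400 ≈ 4981.4, ∠ = arctan(4880/1000) ≈ 78.42°
pole (s+25): 25 + j4880 → |·| = √(25²+4880²) = √23815025 ≈ 4880.1, ∠ = arctan(4880/25) ≈ 89.71°
pole (s+80): 80 + j4880 → |·| = √(80²+4880²) = √23820800 ≈ 4880.7, ∠ = arctan(4880/80) ≈ 89.06°
pole at origin: |s| = 4880, ∠ = 90.00° (in denominator)
|T| = 2 · 2.433e+07 / 1.1623e+11 ≈ 0.00041865
Gain = 20 log₁₀(0.00041865) ≈ -67.56 dB
∠T = 166.07° − 268.77° = -102.70°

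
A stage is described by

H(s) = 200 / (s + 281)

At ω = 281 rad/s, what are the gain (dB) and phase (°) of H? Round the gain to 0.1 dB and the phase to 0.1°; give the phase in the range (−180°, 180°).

-6.0 dB, -45.0°

Substitute s = j281:
Numerator: 200 = 200 + j0
Denominator: (j281) + 281 = 281 + j281
|N| = √(200² + 0²) ≈ 200, ∠N ≈ 0.00°
|D| = √(281² + 281²) ≈ 397.39, ∠D ≈ 45.00°
|H| = 200 / 397.39 ≈ 0.50328
Gain = 20 log₁₀(0.50328) ≈ -5.96 dB
∠H = 0.00° − 45.00° = -45.00°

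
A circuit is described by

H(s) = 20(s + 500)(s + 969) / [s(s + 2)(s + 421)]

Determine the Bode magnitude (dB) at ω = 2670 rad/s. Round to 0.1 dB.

At s = jω = j2670:
zero (s+500): 500 + j2670 → |·| = √(500²+2670²) = √7378900 ≈ 2716.4, ∠ = arctan(2670/500) ≈ 79.39°
zero (s+969): 969 + j2670 → |·| = √(969²+2670²) = √8067861 ≈ 2840.4, ∠ = arctan(2670/969) ≈ 70.05°
pole (s+2): 2 + j2670 → |·| = √(2²+2670²) = √7128904 ≈ 2670, ∠ = arctan(2670/2) ≈ 89.96°
pole (s+421): 421 + j2670 → |·| = √(421²+2670²) = √7306141 ≈ 2703, ∠ = arctan(2670/421) ≈ 81.04°
pole at origin: |s| = 2670, ∠ = 90.00° (in denominator)
|H| = 20 · 7.7157e+06 / 1.9269e+10 ≈ 0.0080084
Gain = 20 log₁₀(0.0080084) ≈ -41.93 dB

-41.9 dB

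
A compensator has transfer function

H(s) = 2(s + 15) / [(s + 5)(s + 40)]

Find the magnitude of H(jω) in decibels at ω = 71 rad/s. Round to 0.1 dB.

-32.0 dB

At s = jω = j71:
zero (s+15): 15 + j71 → |·| = √(15²+71²) = √5266 ≈ 72.567, ∠ = arctan(71/15) ≈ 78.07°
pole (s+5): 5 + j71 → |·| = √(5²+71²) = √5066 ≈ 71.176, ∠ = arctan(71/5) ≈ 85.97°
pole (s+40): 40 + j71 → |·| = √(40²+71²) = √6641 ≈ 81.492, ∠ = arctan(71/40) ≈ 60.60°
|H| = 2 · 72.567 / 5800.3 ≈ 0.025022
Gain = 20 log₁₀(0.025022) ≈ -32.03 dB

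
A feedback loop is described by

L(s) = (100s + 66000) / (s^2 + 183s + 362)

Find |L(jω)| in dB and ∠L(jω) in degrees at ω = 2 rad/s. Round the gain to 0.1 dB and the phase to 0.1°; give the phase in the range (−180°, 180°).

42.2 dB, -45.5°

Substitute s = j2:
Numerator: 100(j2) + 66000 = 66000 + j200
Denominator: (j2)^2 + 183(j2) + 362 = 358 + j366
|N| = √(66000² + 200²) ≈ 66000, ∠N ≈ 0.17°
|D| = √(358² + 366²) ≈ 511.98, ∠D ≈ 45.63°
|L| = 66000 / 511.98 ≈ 128.91
Gain = 20 log₁₀(128.91) ≈ 42.21 dB
∠L = 0.17° − 45.63° = -45.46°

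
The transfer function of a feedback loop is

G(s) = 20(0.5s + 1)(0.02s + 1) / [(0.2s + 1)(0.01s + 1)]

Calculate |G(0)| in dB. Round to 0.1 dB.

26.0 dB

G(0) = 20 · 1 / 1 = 20
20 log₁₀(20) ≈ 26.02 dB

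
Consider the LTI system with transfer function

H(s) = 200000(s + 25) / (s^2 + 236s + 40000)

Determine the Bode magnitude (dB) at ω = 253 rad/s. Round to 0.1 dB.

At s = jω = j253:
zero (s+25): 25 + j253 → |·| = √(25²+253²) = √64634 ≈ 254.23, ∠ = arctan(253/25) ≈ 84.36°
quadratic: (j253)² + 236·j253 + 40000 = -24009 + j59708 → |·| ≈ 64354, ∠ ≈ 111.91°
|H| = 200000 · 254.23 / 64354 ≈ 790.1
Gain = 20 log₁₀(790.1) ≈ 57.95 dB

58.0 dB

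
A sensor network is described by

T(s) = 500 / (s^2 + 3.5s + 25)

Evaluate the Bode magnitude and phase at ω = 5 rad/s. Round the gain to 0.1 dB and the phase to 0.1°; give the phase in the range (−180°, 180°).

At s = jω = j5:
quadratic: (j5)² + 3.5·j5 + 25 = 0 + j17.5 → |·| ≈ 17.5, ∠ ≈ 90.00°
|T| = 500 / 17.5 ≈ 28.571
Gain = 20 log₁₀(28.571) ≈ 29.12 dB
∠T = 0.00° − 90.00° = -90.00°

29.1 dB, -90.0°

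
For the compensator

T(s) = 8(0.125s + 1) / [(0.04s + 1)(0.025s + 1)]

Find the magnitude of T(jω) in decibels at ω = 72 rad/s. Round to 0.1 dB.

21.2 dB

At ω = 72 rad/s:
zero (1 + j72·0.125) = 1 + j9 → |·| ≈ 9.0554, ∠ ≈ 83.66°
pole (1 + j72·0.04) = 1 + j2.88 → |·| ≈ 3.0487, ∠ ≈ 70.85°
pole (1 + j72·0.025) = 1 + j1.8 → |·| ≈ 2.0591, ∠ ≈ 60.95°
|T| = 8 · 9.0554 / (3.0487 · 2.0591) ≈ 11.54
Gain = 20 log₁₀(11.54) ≈ 21.24 dB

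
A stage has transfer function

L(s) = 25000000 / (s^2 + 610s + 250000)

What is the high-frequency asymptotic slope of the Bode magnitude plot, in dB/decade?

-40 dB/decade

Each pole contributes −20 dB/decade at high frequency; each zero contributes +20 dB/decade.
Net: 0 zero(s) − 2 pole(s) → -40 dB/decade.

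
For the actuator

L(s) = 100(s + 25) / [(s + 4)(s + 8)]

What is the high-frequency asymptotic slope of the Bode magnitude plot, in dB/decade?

Each pole contributes −20 dB/decade at high frequency; each zero contributes +20 dB/decade.
Net: 1 zero(s) − 2 pole(s) → -20 dB/decade.

-20 dB/decade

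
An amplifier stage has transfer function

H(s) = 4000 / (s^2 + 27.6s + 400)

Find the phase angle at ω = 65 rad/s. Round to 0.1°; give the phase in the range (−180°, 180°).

At s = jω = j65:
quadratic: (j65)² + 27.6·j65 + 400 = -3825 + j1794 → |·| ≈ 4224.8, ∠ ≈ 154.87°
∠H = 0.00° − 154.87° = -154.87°

-154.9°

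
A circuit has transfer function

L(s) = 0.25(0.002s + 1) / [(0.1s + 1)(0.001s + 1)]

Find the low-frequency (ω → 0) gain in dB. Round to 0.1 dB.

L(0) = 0.25 · 1 / 1 = 0.25
20 log₁₀(0.25) ≈ -12.04 dB

-12.0 dB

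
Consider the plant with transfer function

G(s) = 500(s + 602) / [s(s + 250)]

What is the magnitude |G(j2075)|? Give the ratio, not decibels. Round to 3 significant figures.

0.249

At s = jω = j2075:
zero (s+602): 602 + j2075 → |·| = √(602²+2075²) = √4668029 ≈ 2160.6, ∠ = arctan(2075/602) ≈ 73.82°
pole (s+250): 250 + j2075 → |·| = √(250²+2075²) = √4368125 ≈ 2090, ∠ = arctan(2075/250) ≈ 83.13°
pole at origin: |s| = 2075, ∠ = 90.00° (in denominator)
|G| = 500 · 2160.6 / 4.3368e+06 ≈ 0.2491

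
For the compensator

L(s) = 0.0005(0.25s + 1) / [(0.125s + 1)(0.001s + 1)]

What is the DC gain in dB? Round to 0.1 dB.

-66.0 dB

L(0) = 0.0005 · 1 / 1 = 0.0005
20 log₁₀(0.0005) ≈ -66.02 dB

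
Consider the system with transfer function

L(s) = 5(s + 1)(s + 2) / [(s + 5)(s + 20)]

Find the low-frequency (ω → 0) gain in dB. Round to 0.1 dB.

-20.0 dB

L(0) = 5·1·2 / (5·20) = 0.1
20 log₁₀(0.1) ≈ -20.00 dB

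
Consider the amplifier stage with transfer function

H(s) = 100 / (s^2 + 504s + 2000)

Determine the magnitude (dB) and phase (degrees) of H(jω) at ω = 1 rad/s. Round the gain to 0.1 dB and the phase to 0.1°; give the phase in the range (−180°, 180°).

-26.3 dB, -14.2°

Substitute s = j1:
Numerator: 100 = 100 + j0
Denominator: (j1)^2 + 504(j1) + 2000 = 1999 + j504
|N| = √(100² + 0²) ≈ 100, ∠N ≈ 0.00°
|D| = √(1999² + 504²) ≈ 2061.6, ∠D ≈ 14.15°
|H| = 100 / 2061.6 ≈ 0.048506
Gain = 20 log₁₀(0.048506) ≈ -26.28 dB
∠H = 0.00° − 14.15° = -14.15°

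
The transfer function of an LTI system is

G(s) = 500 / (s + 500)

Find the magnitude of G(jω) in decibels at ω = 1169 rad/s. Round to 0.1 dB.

-8.1 dB

At s = jω = j1169:
pole (s+500): 500 + j1169 → |·| = √(500²+1169²) = √1616561 ≈ 1271.4, ∠ = arctan(1169/500) ≈ 66.84°
|G| = 500 / 1271.4 ≈ 0.39327
Gain = 20 log₁₀(0.39327) ≈ -8.11 dB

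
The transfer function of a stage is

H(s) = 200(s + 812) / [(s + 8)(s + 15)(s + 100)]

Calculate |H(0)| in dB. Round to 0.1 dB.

H(0) = 200·812 / (8·15·100) ≈ 13.533
20 log₁₀(13.533) ≈ 22.63 dB

22.6 dB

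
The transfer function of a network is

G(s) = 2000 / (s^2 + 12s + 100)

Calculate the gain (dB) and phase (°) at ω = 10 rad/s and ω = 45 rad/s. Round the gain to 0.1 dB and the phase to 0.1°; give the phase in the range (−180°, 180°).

ω = 10: 24.4 dB, -90.0°; ω = 45: 0.0 dB, -164.3°

At s = jω = j10:
quadratic: (j10)² + 12·j10 + 100 = 0 + j120 → |·| ≈ 120, ∠ ≈ 90.00°
|G| = 2000 / 120 ≈ 16.667
Gain = 20 log₁₀(16.667) ≈ 24.44 dB
∠G = 0.00° − 90.00° = -90.00°

At s = jω = j45:
quadratic: (j45)² + 12·j45 + 100 = -1925 + j540 → |·| ≈ 1999.3, ∠ ≈ 164.33°
|G| = 2000 / 1999.3 ≈ 1.0004
Gain = 20 log₁₀(1.0004) ≈ 0.00 dB
∠G = 0.00° − 164.33° = -164.33°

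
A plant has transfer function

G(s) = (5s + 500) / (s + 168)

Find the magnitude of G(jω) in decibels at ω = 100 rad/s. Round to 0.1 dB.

Substitute s = j100:
Numerator: 5(j100) + 500 = 500 + j500
Denominator: (j100) + 168 = 168 + j100
|N| = √(500² + 500²) ≈ 707.11, ∠N ≈ 45.00°
|D| = √(168² + 100²) ≈ 195.51, ∠D ≈ 30.76°
|G| = 707.11 / 195.51 ≈ 3.6167
Gain = 20 log₁₀(3.6167) ≈ 11.17 dB

11.2 dB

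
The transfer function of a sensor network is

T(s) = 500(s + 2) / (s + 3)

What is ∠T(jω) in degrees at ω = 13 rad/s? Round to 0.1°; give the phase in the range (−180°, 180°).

At s = jω = j13:
zero (s+2): 2 + j13 → |·| = √(2²+13²) = √173 ≈ 13.153, ∠ = arctan(13/2) ≈ 81.25°
pole (s+3): 3 + j13 → |·| = √(3²+13²) = √178 ≈ 13.342, ∠ = arctan(13/3) ≈ 77.01°
∠T = 81.25° − 77.01° = 4.24°

4.2°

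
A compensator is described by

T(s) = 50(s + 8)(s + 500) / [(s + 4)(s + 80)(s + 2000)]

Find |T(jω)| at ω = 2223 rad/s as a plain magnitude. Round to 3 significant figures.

0.0171

At s = jω = j2223:
zero (s+8): 8 + j2223 → |·| = √(8²+2223²) = √4941793 ≈ 2223, ∠ = arctan(2223/8) ≈ 89.79°
zero (s+500): 500 + j2223 → |·| = √(500²+2223²) = √5191729 ≈ 2278.5, ∠ = arctan(2223/500) ≈ 77.32°
pole (s+4): 4 + j2223 → |·| = √(4²+2223²) = √4941745 ≈ 2223, ∠ = arctan(2223/4) ≈ 89.90°
pole (s+80): 80 + j2223 → |·| = √(80²+2223²) = √4948129 ≈ 2224.4, ∠ = arctan(2223/80) ≈ 87.94°
pole (s+2000): 2000 + j2223 → |·| = √(2000²+2223²) = √8941729 ≈ 2990.3, ∠ = arctan(2223/2000) ≈ 48.02°
|T| = 50 · 5.0651e+06 / 1.4787e+10 ≈ 0.017127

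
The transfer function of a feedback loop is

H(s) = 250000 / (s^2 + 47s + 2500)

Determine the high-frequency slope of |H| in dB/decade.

-40 dB/decade

Each pole contributes −20 dB/decade at high frequency; each zero contributes +20 dB/decade.
Net: 0 zero(s) − 2 pole(s) → -40 dB/decade.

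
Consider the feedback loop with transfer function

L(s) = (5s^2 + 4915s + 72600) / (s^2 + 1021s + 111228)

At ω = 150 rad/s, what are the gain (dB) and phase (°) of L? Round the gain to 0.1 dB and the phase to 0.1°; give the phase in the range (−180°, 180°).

Substitute s = j150:
Numerator: 5(j150)^2 + 4915(j150) + 72600 = -39900 + j737250
Denominator: (j150)^2 + 1021(j150) + 111228 = 88728 + j153150
|N| = √(39900² + 737250²) ≈ 7.3833e+05, ∠N ≈ 93.10°
|D| = √(88728² + 153150²) ≈ 1.77e+05, ∠D ≈ 59.91°
|L| = 7.3833e+05 / 1.77e+05 ≈ 4.1714
Gain = 20 log₁₀(4.1714) ≈ 12.41 dB
∠L = 93.10° − 59.91° = 33.19°

12.4 dB, 33.2°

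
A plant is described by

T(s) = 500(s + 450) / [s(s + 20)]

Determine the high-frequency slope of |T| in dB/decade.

Each pole contributes −20 dB/decade at high frequency; each zero contributes +20 dB/decade.
Net: 1 zero(s) − 2 pole(s) → -20 dB/decade.

-20 dB/decade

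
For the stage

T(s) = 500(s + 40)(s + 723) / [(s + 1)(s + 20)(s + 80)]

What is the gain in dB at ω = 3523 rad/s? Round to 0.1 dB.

-16.8 dB

At s = jω = j3523:
zero (s+40): 40 + j3523 → |·| = √(40²+3523²) = √12413129 ≈ 3523.2, ∠ = arctan(3523/40) ≈ 89.35°
zero (s+723): 723 + j3523 → |·| = √(723²+3523²) = √12934258 ≈ 3596.4, ∠ = arctan(3523/723) ≈ 78.40°
pole (s+1): 1 + j3523 → |·| = √(1²+3523²) = √12411530 ≈ 3523, ∠ = arctan(3523/1) ≈ 89.98°
pole (s+20): 20 + j3523 → |·| = √(20²+3523²) = √12411929 ≈ 3523.1, ∠ = arctan(3523/20) ≈ 89.67°
pole (s+80): 80 + j3523 → |·| = √(80²+3523²) = √12417929 ≈ 3523.9, ∠ = arctan(3523/80) ≈ 88.70°
|T| = 500 · 1.2671e+07 / 4.3738e+10 ≈ 0.14485
Gain = 20 log₁₀(0.14485) ≈ -16.78 dB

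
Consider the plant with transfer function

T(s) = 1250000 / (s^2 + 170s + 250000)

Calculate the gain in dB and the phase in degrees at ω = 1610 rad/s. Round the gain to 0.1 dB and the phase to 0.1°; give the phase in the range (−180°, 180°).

At s = jω = j1610:
quadratic: (j1610)² + 170·j1610 + 250000 = -2342100 + j273700 → |·| ≈ 2.358e+06, ∠ ≈ 173.33°
|T| = 1250000 / 2.358e+06 ≈ 0.53011
Gain = 20 log₁₀(0.53011) ≈ -5.51 dB
∠T = 0.00° − 173.33° = -173.33°

-5.5 dB, -173.3°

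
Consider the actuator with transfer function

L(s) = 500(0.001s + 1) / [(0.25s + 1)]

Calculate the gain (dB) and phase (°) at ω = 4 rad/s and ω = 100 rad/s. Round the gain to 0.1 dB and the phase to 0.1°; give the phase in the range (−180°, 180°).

At ω = 4 rad/s:
zero (1 + j4·0.001) = 1 + j0.004 → |·| ≈ 1, ∠ ≈ 0.23°
pole (1 + j4·0.25) = 1 + j1 → |·| ≈ 1.4142, ∠ ≈ 45.00°
|L| = 500 · 1 / (1.4142) ≈ 353.56
Gain = 20 log₁₀(353.56) ≈ 50.97 dB
∠L = (0.23°) − (45.00°) = -44.77°

At ω = 100 rad/s:
zero (1 + j100·0.001) = 1 + j0.1 → |·| ≈ 1.005, ∠ ≈ 5.71°
pole (1 + j100·0.25) = 1 + j25 → |·| ≈ 25.02, ∠ ≈ 87.71°
|L| = 500 · 1.005 / (25.02) ≈ 20.084
Gain = 20 log₁₀(20.084) ≈ 26.06 dB
∠L = (5.71°) − (87.71°) = -82.00°

ω = 4: 51.0 dB, -44.8°; ω = 100: 26.1 dB, -82.0°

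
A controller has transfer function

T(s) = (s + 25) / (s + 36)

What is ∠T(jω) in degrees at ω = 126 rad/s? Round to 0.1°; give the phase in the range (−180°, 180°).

Substitute s = j126:
Numerator: (j126) + 25 = 25 + j126
Denominator: (j126) + 36 = 36 + j126
|N| = √(25² + 126²) ≈ 128.46, ∠N ≈ 78.78°
|D| = √(36² + 126²) ≈ 131.04, ∠D ≈ 74.05°
∠T = 78.78° − 74.05° = 4.73°

4.7°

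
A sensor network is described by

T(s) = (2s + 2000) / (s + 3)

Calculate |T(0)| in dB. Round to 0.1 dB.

T(0) = 2000 / 3 ≈ 666.67
20 log₁₀(666.67) ≈ 56.48 dB

56.5 dB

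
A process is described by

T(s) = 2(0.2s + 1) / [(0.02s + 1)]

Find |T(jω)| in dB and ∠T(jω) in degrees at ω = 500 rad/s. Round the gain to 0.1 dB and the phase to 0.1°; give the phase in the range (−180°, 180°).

26.0 dB, 5.1°

At ω = 500 rad/s:
zero (1 + j500·0.2) = 1 + j100 → |·| ≈ 100, ∠ ≈ 89.43°
pole (1 + j500·0.02) = 1 + j10 → |·| ≈ 10.05, ∠ ≈ 84.29°
|T| = 2 · 100 / (10.05) ≈ 19.9
Gain = 20 log₁₀(19.9) ≈ 25.98 dB
∠T = (89.43°) − (84.29°) = 5.14°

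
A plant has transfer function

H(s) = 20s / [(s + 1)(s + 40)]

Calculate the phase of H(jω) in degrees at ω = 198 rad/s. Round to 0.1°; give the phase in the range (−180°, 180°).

At s = jω = j198:
zero at origin: s = j198 → |·| = 198, ∠ = 90.00°
pole (s+1): 1 + j198 → |·| = √(1²+198²) = √39205 ≈ 198, ∠ = arctan(198/1) ≈ 89.71°
pole (s+40): 40 + j198 → |·| = √(40²+198²) = √40804 ≈ 202, ∠ = arctan(198/40) ≈ 78.58°
∠H = 90.00° − 168.29° = -78.29°

-78.3°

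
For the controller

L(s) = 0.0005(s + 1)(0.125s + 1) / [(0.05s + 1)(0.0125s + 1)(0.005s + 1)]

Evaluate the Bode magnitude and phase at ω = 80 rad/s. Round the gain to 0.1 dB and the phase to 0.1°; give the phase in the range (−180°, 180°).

At ω = 80 rad/s:
zero (1 + j80·1) = 1 + j80 → |·| ≈ 80.006, ∠ ≈ 89.28°
zero (1 + j80·0.125) = 1 + j10 → |·| ≈ 10.05, ∠ ≈ 84.29°
pole (1 + j80·0.05) = 1 + j4 → |·| ≈ 4.1231, ∠ ≈ 75.96°
pole (1 + j80·0.0125) = 1 + j1 → |·| ≈ 1.4142, ∠ ≈ 45.00°
pole (1 + j80·0.005) = 1 + j0.4 → |·| ≈ 1.077, ∠ ≈ 21.80°
|L| = 0.0005 · 80.006 · 10.05 / (4.1231 · 1.4142 · 1.077) ≈ 0.064019
Gain = 20 log₁₀(0.064019) ≈ -23.87 dB
∠L = (89.28° + 84.29°) − (75.96° + 45.00° + 21.80°) = 30.81°

-23.9 dB, 30.8°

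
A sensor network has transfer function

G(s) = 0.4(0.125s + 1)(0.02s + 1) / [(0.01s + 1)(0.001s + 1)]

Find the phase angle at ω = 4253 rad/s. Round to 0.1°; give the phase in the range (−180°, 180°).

At ω = 4253 rad/s:
zero (1 + j4253·0.125) = 1 + j531.625 → |·| ≈ 531.63, ∠ ≈ 89.89°
zero (1 + j4253·0.02) = 1 + j85.06 → |·| ≈ 85.066, ∠ ≈ 89.33°
pole (1 + j4253·0.01) = 1 + j42.53 → |·| ≈ 42.542, ∠ ≈ 88.65°
pole (1 + j4253·0.001) = 1 + j4.253 → |·| ≈ 4.369, ∠ ≈ 76.77°
∠G = (89.89° + 89.33°) − (88.65° + 76.77°) = 13.80°

13.8°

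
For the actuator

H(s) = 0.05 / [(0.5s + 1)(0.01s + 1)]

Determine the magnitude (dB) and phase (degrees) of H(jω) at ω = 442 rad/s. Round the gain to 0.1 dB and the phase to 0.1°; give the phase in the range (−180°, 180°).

-86.0 dB, -167.0°

At ω = 442 rad/s:
pole (1 + j442·0.5) = 1 + j221 → |·| ≈ 221, ∠ ≈ 89.74°
pole (1 + j442·0.01) = 1 + j4.42 → |·| ≈ 4.5317, ∠ ≈ 77.25°
|H| = 0.05 · 1 / (221 · 4.5317) ≈ 4.9925e-05
Gain = 20 log₁₀(4.9925e-05) ≈ -86.03 dB
∠H = (0°) − (89.74° + 77.25°) = -166.99°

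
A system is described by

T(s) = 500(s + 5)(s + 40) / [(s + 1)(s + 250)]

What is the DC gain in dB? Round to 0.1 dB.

T(0) = 500·5·40 / (1·250) = 400
20 log₁₀(400) ≈ 52.04 dB

52.0 dB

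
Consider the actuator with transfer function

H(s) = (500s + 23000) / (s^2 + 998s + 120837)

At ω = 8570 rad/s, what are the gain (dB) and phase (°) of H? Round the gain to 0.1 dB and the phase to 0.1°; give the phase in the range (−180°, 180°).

-24.7 dB, -83.7°

Substitute s = j8570:
Numerator: 500(j8570) + 23000 = 23000 + j4285000
Denominator: (j8570)^2 + 998(j8570) + 120837 = -73324063 + j8552860
|N| = √(23000² + 4285000²) ≈ 4.2851e+06, ∠N ≈ 89.69°
|D| = √(73324063² + 8552860²) ≈ 7.3821e+07, ∠D ≈ 173.35°
|H| = 4.2851e+06 / 7.3821e+07 ≈ 0.058047
Gain = 20 log₁₀(0.058047) ≈ -24.72 dB
∠H = 89.69° − 173.35° = -83.66°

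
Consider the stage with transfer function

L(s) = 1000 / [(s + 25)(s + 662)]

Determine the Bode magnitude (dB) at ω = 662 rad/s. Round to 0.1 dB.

At s = jω = j662:
pole (s+25): 25 + j662 → |·| = √(25²+662²) = √438869 ≈ 662.47, ∠ = arctan(662/25) ≈ 87.84°
pole (s+662): 662 + j662 → |·| = √(662²+662²) = √876488 ≈ 936.21, ∠ = arctan(662/662) ≈ 45.00°
|L| = 1000 / 6.2021e+05 ≈ 0.0016124
Gain = 20 log₁₀(0.0016124) ≈ -55.85 dB

-55.9 dB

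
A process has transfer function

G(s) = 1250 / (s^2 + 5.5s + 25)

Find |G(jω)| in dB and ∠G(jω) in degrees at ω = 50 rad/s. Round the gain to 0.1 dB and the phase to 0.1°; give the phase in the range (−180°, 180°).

-6.0 dB, -173.7°

At s = jω = j50:
quadratic: (j50)² + 5.5·j50 + 25 = -2475 + j275 → |·| ≈ 2490.2, ∠ ≈ 173.66°
|G| = 1250 / 2490.2 ≈ 0.50197
Gain = 20 log₁₀(0.50197) ≈ -5.99 dB
∠G = 0.00° − 173.66° = -173.66°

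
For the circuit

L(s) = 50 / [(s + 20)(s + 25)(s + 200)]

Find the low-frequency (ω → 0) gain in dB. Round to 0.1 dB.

-66.0 dB

L(0) = 50 / (20·25·200) = 0.0005
20 log₁₀(0.0005) ≈ -66.02 dB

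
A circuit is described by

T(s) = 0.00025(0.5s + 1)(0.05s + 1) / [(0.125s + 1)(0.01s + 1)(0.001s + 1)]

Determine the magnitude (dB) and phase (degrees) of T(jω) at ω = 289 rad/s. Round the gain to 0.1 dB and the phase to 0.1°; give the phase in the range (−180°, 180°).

At ω = 289 rad/s:
zero (1 + j289·0.5) = 1 + j144.5 → |·| ≈ 144.5, ∠ ≈ 89.60°
zero (1 + j289·0.05) = 1 + j14.45 → |·| ≈ 14.485, ∠ ≈ 86.04°
pole (1 + j289·0.125) = 1 + j36.125 → |·| ≈ 36.139, ∠ ≈ 88.41°
pole (1 + j289·0.01) = 1 + j2.89 → |·| ≈ 3.0581, ∠ ≈ 70.91°
pole (1 + j289·0.001) = 1 + j0.289 → |·| ≈ 1.0409, ∠ ≈ 16.12°
|T| = 0.00025 · 144.5 · 14.485 / (36.139 · 3.0581 · 1.0409) ≈ 0.0045487
Gain = 20 log₁₀(0.0045487) ≈ -46.84 dB
∠T = (89.60° + 86.04°) − (88.41° + 70.91° + 16.12°) = 0.20°

-46.8 dB, 0.2°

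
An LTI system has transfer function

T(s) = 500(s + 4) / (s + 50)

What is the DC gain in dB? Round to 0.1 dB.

T(0) = 500·4 / (50) = 40
20 log₁₀(40) ≈ 32.04 dB

32.0 dB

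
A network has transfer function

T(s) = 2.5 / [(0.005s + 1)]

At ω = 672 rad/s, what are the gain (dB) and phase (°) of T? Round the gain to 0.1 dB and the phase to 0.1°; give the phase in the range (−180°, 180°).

At ω = 672 rad/s:
pole (1 + j672·0.005) = 1 + j3.36 → |·| ≈ 3.5057, ∠ ≈ 73.43°
|T| = 2.5 · 1 / (3.5057) ≈ 0.71312
Gain = 20 log₁₀(0.71312) ≈ -2.94 dB
∠T = (0°) − (73.43°) = -73.43°

-2.9 dB, -73.4°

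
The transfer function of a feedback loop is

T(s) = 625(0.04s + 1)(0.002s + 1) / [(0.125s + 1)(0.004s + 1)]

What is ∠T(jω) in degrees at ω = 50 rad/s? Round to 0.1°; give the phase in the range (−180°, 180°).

At ω = 50 rad/s:
zero (1 + j50·0.04) = 1 + j2 → |·| ≈ 2.2361, ∠ ≈ 63.43°
zero (1 + j50·0.002) = 1 + j0.1 → |·| ≈ 1.005, ∠ ≈ 5.71°
pole (1 + j50·0.125) = 1 + j6.25 → |·| ≈ 6.3295, ∠ ≈ 80.91°
pole (1 + j50·0.004) = 1 + j0.2 → |·| ≈ 1.0198, ∠ ≈ 11.31°
∠T = (63.43° + 5.71°) − (80.91° + 11.31°) = -23.08°

-23.1°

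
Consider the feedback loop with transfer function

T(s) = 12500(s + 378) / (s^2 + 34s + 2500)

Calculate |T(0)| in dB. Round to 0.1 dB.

65.5 dB

T(0) = 12500·378 / 2500 = 1890
20 log₁₀(1890) ≈ 65.53 dB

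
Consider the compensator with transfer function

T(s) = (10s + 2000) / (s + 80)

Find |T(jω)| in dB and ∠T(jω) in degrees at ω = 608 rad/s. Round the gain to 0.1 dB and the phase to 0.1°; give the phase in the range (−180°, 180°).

Substitute s = j608:
Numerator: 10(j608) + 2000 = 2000 + j6080
Denominator: (j608) + 80 = 80 + j608
|N| = √(2000² + 6080²) ≈ 6400.5, ∠N ≈ 71.79°
|D| = √(80² + 608²) ≈ 613.24, ∠D ≈ 82.50°
|T| = 6400.5 / 613.24 ≈ 10.437
Gain = 20 log₁₀(10.437) ≈ 20.37 dB
∠T = 71.79° − 82.50° = -10.71°

20.4 dB, -10.7°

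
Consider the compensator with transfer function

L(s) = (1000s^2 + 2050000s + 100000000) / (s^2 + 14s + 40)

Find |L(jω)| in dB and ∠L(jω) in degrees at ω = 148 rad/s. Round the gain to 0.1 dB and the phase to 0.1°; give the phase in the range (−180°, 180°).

Substitute s = j148:
Numerator: 1000(j148)^2 + 2050000(j148) + 100000000 = 78096000 + j303400000
Denominator: (j148)^2 + 14(j148) + 40 = -21864 + j2072
|N| = √(78096000² + 303400000²) ≈ 3.1329e+08, ∠N ≈ 75.57°
|D| = √(21864² + 2072²) ≈ 21962, ∠D ≈ 174.59°
|L| = 3.1329e+08 / 21962 ≈ 14265
Gain = 20 log₁₀(14265) ≈ 83.09 dB
∠L = 75.57° − 174.59° = -99.02°

83.1 dB, -99.0°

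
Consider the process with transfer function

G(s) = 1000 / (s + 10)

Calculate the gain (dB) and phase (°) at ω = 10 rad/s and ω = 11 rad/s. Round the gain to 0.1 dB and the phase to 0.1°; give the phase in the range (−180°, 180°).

ω = 10: 37.0 dB, -45.0°; ω = 11: 36.6 dB, -47.7°

At s = jω = j10:
pole (s+10): 10 + j10 → |·| = √(10²+10²) = √200 ≈ 14.142, ∠ = arctan(10/10) ≈ 45.00°
|G| = 1000 / 14.142 ≈ 70.711
Gain = 20 log₁₀(70.711) ≈ 36.99 dB
∠G = 0.00° − 45.00° = -45.00°

At s = jω = j11:
pole (s+10): 10 + j11 → |·| = √(10²+11²) = √221 ≈ 14.866, ∠ = arctan(11/10) ≈ 47.73°
|G| = 1000 / 14.866 ≈ 67.268
Gain = 20 log₁₀(67.268) ≈ 36.56 dB
∠G = 0.00° − 47.73° = -47.73°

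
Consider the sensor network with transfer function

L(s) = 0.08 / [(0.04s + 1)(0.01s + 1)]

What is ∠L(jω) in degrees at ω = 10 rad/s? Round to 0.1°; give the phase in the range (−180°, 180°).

-27.5°

At ω = 10 rad/s:
pole (1 + j10·0.04) = 1 + j0.4 → |·| ≈ 1.077, ∠ ≈ 21.80°
pole (1 + j10·0.01) = 1 + j0.1 → |·| ≈ 1.005, ∠ ≈ 5.71°
∠L = (0°) − (21.80° + 5.71°) = -27.51°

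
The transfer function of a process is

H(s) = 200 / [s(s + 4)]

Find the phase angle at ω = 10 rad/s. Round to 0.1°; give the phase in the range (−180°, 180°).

At s = jω = j10:
pole (s+4): 4 + j10 → |·| = √(4²+10²) = √116 ≈ 10.77, ∠ = arctan(10/4) ≈ 68.20°
pole at origin: |s| = 10, ∠ = 90.00° (in denominator)
∠H = 0.00° − 158.20° = -158.20°

-158.2°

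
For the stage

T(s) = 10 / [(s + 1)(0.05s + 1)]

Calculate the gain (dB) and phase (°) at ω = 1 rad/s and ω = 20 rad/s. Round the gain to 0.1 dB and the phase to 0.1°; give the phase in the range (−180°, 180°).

At ω = 1 rad/s:
pole (1 + j1·1) = 1 + j1 → |·| ≈ 1.4142, ∠ ≈ 45.00°
pole (1 + j1·0.05) = 1 + j0.05 → |·| ≈ 1.0012, ∠ ≈ 2.86°
|T| = 10 · 1 / (1.4142 · 1.0012) ≈ 7.0627
Gain = 20 log₁₀(7.0627) ≈ 16.98 dB
∠T = (0°) − (45.00° + 2.86°) = -47.86°

At ω = 20 rad/s:
pole (1 + j20·1) = 1 + j20 → |·| ≈ 20.025, ∠ ≈ 87.14°
pole (1 + j20·0.05) = 1 + j1 → |·| ≈ 1.4142, ∠ ≈ 45.00°
|T| = 10 · 1 / (20.025 · 1.4142) ≈ 0.35312
Gain = 20 log₁₀(0.35312) ≈ -9.04 dB
∠T = (0°) − (87.14° + 45.00°) = -132.14°

ω = 1: 17.0 dB, -47.9°; ω = 20: -9.0 dB, -132.1°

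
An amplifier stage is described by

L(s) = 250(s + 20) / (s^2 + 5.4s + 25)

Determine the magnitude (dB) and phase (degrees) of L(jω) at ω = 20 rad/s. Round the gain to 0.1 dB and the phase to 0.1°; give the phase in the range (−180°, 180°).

At s = jω = j20:
zero (s+20): 20 + j20 → |·| = √(20²+20²) = √800 ≈ 28.284, ∠ = arctan(20/20) ≈ 45.00°
quadratic: (j20)² + 5.4·j20 + 25 = -375 + j108 → |·| ≈ 390.24, ∠ ≈ 163.93°
|L| = 250 · 28.284 / 390.24 ≈ 18.12
Gain = 20 log₁₀(18.12) ≈ 25.16 dB
∠L = 45.00° − 163.93° = -118.93°

25.2 dB, -118.9°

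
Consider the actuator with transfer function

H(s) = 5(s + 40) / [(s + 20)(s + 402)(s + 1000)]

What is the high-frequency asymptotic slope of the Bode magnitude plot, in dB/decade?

Each pole contributes −20 dB/decade at high frequency; each zero contributes +20 dB/decade.
Net: 1 zero(s) − 3 pole(s) → -40 dB/decade.

-40 dB/decade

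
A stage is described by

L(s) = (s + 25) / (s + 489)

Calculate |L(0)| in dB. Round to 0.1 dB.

-25.8 dB

L(0) = 1·25 / (489) ≈ 0.051125
20 log₁₀(0.051125) ≈ -25.83 dB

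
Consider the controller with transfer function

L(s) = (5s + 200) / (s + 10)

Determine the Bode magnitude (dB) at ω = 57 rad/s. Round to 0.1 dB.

15.6 dB

Substitute s = j57:
Numerator: 5(j57) + 200 = 200 + j285
Denominator: (j57) + 10 = 10 + j57
|N| = √(200² + 285²) ≈ 348.17, ∠N ≈ 54.94°
|D| = √(10² + 57²) ≈ 57.871, ∠D ≈ 80.05°
|L| = 348.17 / 57.871 ≈ 6.0163
Gain = 20 log₁₀(6.0163) ≈ 15.59 dB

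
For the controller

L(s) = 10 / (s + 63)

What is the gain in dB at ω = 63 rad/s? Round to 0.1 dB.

-19.0 dB

Substitute s = j63:
Numerator: 10 = 10 + j0
Denominator: (j63) + 63 = 63 + j63
|N| = √(10² + 0²) ≈ 10, ∠N ≈ 0.00°
|D| = √(63² + 63²) ≈ 89.095, ∠D ≈ 45.00°
|L| = 10 / 89.095 ≈ 0.11224
Gain = 20 log₁₀(0.11224) ≈ -19.00 dB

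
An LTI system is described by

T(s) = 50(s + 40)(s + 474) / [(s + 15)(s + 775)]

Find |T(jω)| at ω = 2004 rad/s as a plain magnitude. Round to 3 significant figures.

47.9

At s = jω = j2004:
zero (s+40): 40 + j2004 → |·| = √(40²+2004²) = √4017616 ≈ 2004.4, ∠ = arctan(2004/40) ≈ 88.86°
zero (s+474): 474 + j2004 → |·| = √(474²+2004²) = √4240692 ≈ 2059.3, ∠ = arctan(2004/474) ≈ 76.69°
pole (s+15): 15 + j2004 → |·| = √(15²+2004²) = √4016241 ≈ 2004.1, ∠ = arctan(2004/15) ≈ 89.57°
pole (s+775): 775 + j2004 → |·| = √(775²+2004²) = √4616641 ≈ 2148.6, ∠ = arctan(2004/775) ≈ 68.86°
|T| = 50 · 4.1277e+06 / 4.306e+06 ≈ 47.93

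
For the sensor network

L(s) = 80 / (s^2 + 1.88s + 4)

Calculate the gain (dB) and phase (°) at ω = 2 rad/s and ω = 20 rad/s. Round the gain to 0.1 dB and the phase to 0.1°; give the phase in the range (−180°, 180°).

At s = jω = j2:
quadratic: (j2)² + 1.88·j2 + 4 = 0 + j3.76 → |·| ≈ 3.76, ∠ ≈ 90.00°
|L| = 80 / 3.76 ≈ 21.277
Gain = 20 log₁₀(21.277) ≈ 26.56 dB
∠L = 0.00° − 90.00° = -90.00°

At s = jω = j20:
quadratic: (j20)² + 1.88·j20 + 4 = -396 + j37.6 → |·| ≈ 397.78, ∠ ≈ 174.58°
|L| = 80 / 397.78 ≈ 0.20112
Gain = 20 log₁₀(0.20112) ≈ -13.93 dB
∠L = 0.00° − 174.58° = -174.58°

ω = 2: 26.6 dB, -90.0°; ω = 20: -13.9 dB, -174.6°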